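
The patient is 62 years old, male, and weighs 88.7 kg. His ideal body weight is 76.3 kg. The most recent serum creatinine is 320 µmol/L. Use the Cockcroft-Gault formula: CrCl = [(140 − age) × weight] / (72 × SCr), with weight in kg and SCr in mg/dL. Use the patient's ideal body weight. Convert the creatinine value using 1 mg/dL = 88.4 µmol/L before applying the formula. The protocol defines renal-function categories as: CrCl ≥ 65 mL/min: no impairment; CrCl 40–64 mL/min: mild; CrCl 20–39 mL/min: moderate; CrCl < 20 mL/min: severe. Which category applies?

SCr = 320 / 88.4 = 3.62 mg/dL
CrCl = (140 − 62) × 76.3 / (72 × 3.62) = 5951.4 / 260.64 ≈ 22.8 mL/min
23 mL/min falls in the 'moderate' range.

moderate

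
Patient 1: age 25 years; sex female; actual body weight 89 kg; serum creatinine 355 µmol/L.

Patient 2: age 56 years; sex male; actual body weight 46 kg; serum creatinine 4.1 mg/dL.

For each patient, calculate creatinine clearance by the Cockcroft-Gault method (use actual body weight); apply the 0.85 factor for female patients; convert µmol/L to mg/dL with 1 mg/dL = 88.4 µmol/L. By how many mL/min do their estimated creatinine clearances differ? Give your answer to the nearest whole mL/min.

Patient 1: SCr = 355 / 88.4 = 4.016 mg/dL
Patient 1: CrCl = (140 − 25) × 89 / (72 × 4.016) × 0.85 = 10235.0 / 289.15 × 0.85 ≈ 30.1 mL/min
Patient 2: CrCl = (140 − 56) × 46 / (72 × 4.1) = 3864.0 / 295.20 ≈ 13.1 mL/min
|30.1 − 13.1| = 17.0 mL/min

17 mL/min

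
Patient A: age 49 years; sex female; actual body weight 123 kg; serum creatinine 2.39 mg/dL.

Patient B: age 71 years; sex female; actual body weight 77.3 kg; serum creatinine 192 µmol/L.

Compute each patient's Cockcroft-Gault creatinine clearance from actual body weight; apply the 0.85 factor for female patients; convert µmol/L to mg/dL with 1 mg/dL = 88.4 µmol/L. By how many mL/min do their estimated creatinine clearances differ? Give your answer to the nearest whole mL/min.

Patient A: CrCl = (140 − 49) × 123 / (72 × 2.39) × 0.85 = 11193.0 / 172.08 × 0.85 ≈ 55.3 mL/min
Patient B: SCr = 192 / 88.4 = 2.172 mg/dL
Patient B: CrCl = (140 − 71) × 77.3 / (72 × 2.172) × 0.85 = 5333.7 / 156.38 × 0.85 ≈ 29.0 mL/min
|55.3 − 29.0| = 26.3 mL/min

26 mL/min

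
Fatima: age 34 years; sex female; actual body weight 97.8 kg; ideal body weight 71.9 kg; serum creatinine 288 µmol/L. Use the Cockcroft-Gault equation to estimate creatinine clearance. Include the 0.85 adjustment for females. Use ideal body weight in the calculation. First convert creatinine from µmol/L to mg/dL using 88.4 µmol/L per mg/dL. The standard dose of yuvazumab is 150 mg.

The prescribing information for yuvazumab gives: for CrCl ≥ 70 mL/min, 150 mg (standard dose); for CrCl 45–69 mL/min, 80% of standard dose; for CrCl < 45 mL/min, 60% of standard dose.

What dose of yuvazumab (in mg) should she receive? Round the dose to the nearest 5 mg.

90 mg

SCr = 288 / 88.4 = 3.258 mg/dL
CrCl = (140 − 34) × 71.9 / (72 × 3.258) × 0.85 = 7621.4 / 234.58 × 0.85 ≈ 27.6 mL/min
CrCl ≈ 28 mL/min → bracket < 45 mL/min.
60% of 150 mg = 90 mg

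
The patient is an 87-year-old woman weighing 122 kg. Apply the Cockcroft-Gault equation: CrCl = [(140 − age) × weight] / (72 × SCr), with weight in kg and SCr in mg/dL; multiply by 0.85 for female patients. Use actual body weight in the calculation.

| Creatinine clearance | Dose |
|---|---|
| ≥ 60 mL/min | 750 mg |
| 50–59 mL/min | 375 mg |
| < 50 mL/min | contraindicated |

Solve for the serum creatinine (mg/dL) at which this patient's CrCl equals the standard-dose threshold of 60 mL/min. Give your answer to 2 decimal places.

1.27 mg/dL

Standard dose requires CrCl ≥ 60 mL/min.
Set (140 − 87) × 122 × 0.85 / (72 × SCr) = 60
SCr = (140 − 87) × 122 × 0.85 / (72 × 60) = 1.272 mg/dL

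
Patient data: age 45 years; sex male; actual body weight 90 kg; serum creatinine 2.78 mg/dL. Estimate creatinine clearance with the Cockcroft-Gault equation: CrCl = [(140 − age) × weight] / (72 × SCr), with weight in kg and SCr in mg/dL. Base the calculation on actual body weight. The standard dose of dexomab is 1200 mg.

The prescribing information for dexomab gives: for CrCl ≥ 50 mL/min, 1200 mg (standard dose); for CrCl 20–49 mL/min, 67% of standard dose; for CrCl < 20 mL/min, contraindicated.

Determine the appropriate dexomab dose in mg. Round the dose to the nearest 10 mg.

CrCl = (140 − 45) × 90 / (72 × 2.78) = 8550.0 / 200.16 ≈ 42.7 mL/min
CrCl ≈ 43 mL/min → bracket 20–49 mL/min.
67% of 1200 mg = 804 mg → 800 mg

800 mg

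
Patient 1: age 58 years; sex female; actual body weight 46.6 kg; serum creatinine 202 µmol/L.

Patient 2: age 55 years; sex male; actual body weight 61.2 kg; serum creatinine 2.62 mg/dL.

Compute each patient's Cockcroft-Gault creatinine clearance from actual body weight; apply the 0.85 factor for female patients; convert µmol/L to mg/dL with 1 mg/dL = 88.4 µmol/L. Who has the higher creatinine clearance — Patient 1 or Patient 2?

Patient 1: SCr = 202 / 88.4 = 2.285 mg/dL
Patient 1: CrCl = (140 − 58) × 46.6 / (72 × 2.285) × 0.85 = 3821.2 / 164.52 × 0.85 ≈ 19.7 mL/min
Patient 2: CrCl = (140 − 55) × 61.2 / (72 × 2.62) = 5202.0 / 188.64 ≈ 27.6 mL/min
19.7 vs 27.6 mL/min → Patient 2 is higher.

Patient 2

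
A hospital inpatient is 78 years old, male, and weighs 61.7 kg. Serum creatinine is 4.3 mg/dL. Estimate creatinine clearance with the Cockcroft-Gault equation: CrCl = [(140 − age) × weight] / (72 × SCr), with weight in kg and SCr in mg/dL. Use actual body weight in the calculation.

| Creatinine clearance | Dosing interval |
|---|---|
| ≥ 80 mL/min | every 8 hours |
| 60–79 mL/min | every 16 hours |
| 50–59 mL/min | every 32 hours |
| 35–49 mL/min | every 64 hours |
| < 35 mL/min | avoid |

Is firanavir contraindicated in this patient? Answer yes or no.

CrCl = (140 − 78) × 61.7 / (72 × 4.3) = 3825.4 / 309.60 ≈ 12.4 mL/min
CrCl ≈ 12 mL/min, which is < 35 mL/min.

yes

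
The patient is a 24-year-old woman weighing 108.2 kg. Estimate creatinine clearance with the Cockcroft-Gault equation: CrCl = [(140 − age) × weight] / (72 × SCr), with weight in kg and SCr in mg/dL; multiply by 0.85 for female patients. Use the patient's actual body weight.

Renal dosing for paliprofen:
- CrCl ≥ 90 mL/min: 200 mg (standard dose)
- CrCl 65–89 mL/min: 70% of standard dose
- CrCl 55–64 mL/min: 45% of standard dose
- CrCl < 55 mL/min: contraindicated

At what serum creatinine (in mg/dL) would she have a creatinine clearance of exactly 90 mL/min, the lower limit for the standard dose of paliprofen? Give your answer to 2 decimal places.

Standard dose requires CrCl ≥ 90 mL/min.
Set (140 − 24) × 108.2 × 0.85 / (72 × SCr) = 90
SCr = (140 − 24) × 108.2 × 0.85 / (72 × 90) = 1.646 mg/dL

1.65 mg/dL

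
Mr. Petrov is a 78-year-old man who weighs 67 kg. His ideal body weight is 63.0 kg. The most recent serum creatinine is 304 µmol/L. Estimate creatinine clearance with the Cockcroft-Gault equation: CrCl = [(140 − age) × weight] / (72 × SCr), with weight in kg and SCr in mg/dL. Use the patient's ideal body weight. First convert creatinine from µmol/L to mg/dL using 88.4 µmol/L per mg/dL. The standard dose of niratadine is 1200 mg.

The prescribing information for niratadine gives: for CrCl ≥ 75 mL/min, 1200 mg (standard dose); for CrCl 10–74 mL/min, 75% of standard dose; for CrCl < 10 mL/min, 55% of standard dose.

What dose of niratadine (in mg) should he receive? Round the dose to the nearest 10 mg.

SCr = 304 / 88.4 = 3.439 mg/dL
CrCl = (140 − 78) × 63 / (72 × 3.439) = 3906.0 / 247.61 ≈ 15.8 mL/min
CrCl ≈ 16 mL/min → bracket 10–74 mL/min.
75% of 1200 mg = 900 mg

900 mg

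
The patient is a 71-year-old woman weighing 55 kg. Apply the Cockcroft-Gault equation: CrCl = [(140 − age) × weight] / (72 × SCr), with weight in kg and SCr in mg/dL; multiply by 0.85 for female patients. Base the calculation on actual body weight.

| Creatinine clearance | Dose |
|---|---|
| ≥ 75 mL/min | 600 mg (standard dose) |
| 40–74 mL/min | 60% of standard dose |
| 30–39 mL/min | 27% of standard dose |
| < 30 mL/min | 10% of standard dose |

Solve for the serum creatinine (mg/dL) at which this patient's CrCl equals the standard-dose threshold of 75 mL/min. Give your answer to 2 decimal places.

Standard dose requires CrCl ≥ 75 mL/min.
Set (140 − 71) × 55 × 0.85 / (72 × SCr) = 75
SCr = (140 − 71) × 55 × 0.85 / (72 × 75) = 0.597 mg/dL

0.60 mg/dL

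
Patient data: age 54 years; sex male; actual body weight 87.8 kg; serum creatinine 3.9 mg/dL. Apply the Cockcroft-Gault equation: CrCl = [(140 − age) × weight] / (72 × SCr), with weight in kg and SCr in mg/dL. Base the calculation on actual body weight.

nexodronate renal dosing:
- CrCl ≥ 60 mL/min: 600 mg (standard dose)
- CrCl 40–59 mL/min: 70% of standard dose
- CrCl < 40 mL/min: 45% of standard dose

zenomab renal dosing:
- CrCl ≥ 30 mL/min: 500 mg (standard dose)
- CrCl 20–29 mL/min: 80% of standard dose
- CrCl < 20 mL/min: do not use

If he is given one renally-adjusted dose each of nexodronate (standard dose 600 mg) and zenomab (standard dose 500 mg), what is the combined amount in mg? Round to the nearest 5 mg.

CrCl = (140 − 54) × 87.8 / (72 × 3.9) = 7550.8 / 280.80 ≈ 26.9 mL/min
CrCl ≈ 27 mL/min.
nexodronate: < 40 mL/min → 45% of 600 mg = 270 mg.
zenomab: 20–29 mL/min → 80% of 500 mg = 400 mg.
Total = 270 + 400 = 670 mg.

670 mg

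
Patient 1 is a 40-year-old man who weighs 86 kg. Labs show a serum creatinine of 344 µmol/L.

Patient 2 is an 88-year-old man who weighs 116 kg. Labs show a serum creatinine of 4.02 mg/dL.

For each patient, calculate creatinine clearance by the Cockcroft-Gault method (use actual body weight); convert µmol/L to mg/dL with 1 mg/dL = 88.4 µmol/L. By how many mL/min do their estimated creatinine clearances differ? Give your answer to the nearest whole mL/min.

10 mL/min

Patient 1: SCr = 344 / 88.4 = 3.891 mg/dL
Patient 1: CrCl = (140 − 40) × 86 / (72 × 3.891) = 8600.0 / 280.15 ≈ 30.7 mL/min
Patient 2: CrCl = (140 − 88) × 116 / (72 × 4.02) = 6032.0 / 289.44 ≈ 20.8 mL/min
|30.7 − 20.8| = 9.9 mL/min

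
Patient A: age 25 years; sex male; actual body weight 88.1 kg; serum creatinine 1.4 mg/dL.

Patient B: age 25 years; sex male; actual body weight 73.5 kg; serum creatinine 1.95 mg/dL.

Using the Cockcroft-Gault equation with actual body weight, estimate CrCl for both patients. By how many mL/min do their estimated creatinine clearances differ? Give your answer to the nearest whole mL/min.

40 mL/min

Patient A: CrCl = (140 − 25) × 88.1 / (72 × 1.4) = 10131.5 / 100.80 ≈ 100.5 mL/min
Patient B: CrCl = (140 − 25) × 73.5 / (72 × 1.95) = 8452.5 / 140.40 ≈ 60.2 mL/min
|100.5 − 60.2| = 40.3 mL/min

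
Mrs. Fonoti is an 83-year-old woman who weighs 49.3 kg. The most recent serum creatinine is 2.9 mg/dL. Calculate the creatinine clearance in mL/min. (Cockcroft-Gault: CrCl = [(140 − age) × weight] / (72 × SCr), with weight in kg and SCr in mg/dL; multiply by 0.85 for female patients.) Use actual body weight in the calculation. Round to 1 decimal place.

11.4 mL/min

CrCl = (140 − 83) × 49.3 / (72 × 2.9) × 0.85 = 2810.1 / 208.80 × 0.85 ≈ 11.4 mL/min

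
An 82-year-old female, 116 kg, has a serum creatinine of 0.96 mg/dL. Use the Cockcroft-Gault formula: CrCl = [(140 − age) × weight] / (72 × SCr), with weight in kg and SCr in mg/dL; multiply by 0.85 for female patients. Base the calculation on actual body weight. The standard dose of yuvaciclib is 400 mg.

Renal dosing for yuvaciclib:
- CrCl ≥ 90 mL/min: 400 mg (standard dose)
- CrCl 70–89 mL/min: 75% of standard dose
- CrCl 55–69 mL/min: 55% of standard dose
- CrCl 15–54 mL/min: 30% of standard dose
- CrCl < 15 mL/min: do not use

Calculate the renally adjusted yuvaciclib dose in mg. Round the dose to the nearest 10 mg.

300 mg

CrCl = (140 − 82) × 116 / (72 × 0.96) × 0.85 = 6728.0 / 69.12 × 0.85 ≈ 82.7 mL/min
CrCl ≈ 83 mL/min → bracket 70–89 mL/min.
75% of 400 mg = 300 mg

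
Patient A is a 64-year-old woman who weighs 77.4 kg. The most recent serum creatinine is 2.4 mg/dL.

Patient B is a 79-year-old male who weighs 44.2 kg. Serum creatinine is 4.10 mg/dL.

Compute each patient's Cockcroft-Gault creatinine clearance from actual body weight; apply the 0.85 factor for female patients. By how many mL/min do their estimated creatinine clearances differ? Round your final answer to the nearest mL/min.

Patient A: CrCl = (140 − 64) × 77.4 / (72 × 2.4) × 0.85 = 5882.4 / 172.80 × 0.85 ≈ 28.9 mL/min
Patient B: CrCl = (140 − 79) × 44.2 / (72 × 4.1) = 2696.2 / 295.20 ≈ 9.1 mL/min
|28.9 − 9.1| = 19.8 mL/min

20 mL/min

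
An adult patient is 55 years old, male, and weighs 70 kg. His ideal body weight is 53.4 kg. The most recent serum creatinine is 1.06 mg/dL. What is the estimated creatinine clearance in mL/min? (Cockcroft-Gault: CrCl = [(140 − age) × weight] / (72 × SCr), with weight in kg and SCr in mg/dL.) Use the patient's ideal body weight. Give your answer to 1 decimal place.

59.5 mL/min

CrCl = (140 − 55) × 53.4 / (72 × 1.06) = 4539.0 / 76.32 ≈ 59.5 mL/min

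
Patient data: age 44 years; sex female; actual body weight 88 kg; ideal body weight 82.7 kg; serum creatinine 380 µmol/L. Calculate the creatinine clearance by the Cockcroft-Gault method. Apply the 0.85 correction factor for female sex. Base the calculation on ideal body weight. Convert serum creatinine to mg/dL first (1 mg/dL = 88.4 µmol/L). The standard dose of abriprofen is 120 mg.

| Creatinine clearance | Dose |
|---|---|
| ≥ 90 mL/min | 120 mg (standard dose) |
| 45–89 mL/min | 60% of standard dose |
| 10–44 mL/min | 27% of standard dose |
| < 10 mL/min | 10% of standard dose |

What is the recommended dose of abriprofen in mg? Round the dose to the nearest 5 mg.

SCr = 380 / 88.4 = 4.299 mg/dL
CrCl = (140 − 44) × 82.7 / (72 × 4.299) × 0.85 = 7939.2 / 309.53 × 0.85 ≈ 21.8 mL/min
CrCl ≈ 22 mL/min → bracket 10–44 mL/min.
27% of 120 mg = 32.4 mg → 30 mg

30 mg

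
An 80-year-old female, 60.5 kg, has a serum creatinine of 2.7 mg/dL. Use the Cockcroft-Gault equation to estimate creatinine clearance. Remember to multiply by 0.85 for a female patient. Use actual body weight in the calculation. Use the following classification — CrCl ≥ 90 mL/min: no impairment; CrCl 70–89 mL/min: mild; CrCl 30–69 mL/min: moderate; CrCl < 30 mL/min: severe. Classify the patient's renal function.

severe

CrCl = (140 − 80) × 60.5 / (72 × 2.7) × 0.85 = 3630.0 / 194.40 × 0.85 ≈ 15.9 mL/min
16 mL/min falls in the 'severe' range.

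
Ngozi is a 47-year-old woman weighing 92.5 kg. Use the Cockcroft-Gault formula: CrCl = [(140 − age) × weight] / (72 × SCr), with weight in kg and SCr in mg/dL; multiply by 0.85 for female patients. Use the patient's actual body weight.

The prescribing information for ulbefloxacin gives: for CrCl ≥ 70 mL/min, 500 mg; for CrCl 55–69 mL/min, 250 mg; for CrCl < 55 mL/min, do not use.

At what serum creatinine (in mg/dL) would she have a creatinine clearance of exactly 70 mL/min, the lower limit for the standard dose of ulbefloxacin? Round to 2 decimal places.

1.45 mg/dL

Standard dose requires CrCl ≥ 70 mL/min.
Set (140 − 47) × 92.5 × 0.85 / (72 × SCr) = 70
SCr = (140 − 47) × 92.5 × 0.85 / (72 × 70) = 1.451 mg/dL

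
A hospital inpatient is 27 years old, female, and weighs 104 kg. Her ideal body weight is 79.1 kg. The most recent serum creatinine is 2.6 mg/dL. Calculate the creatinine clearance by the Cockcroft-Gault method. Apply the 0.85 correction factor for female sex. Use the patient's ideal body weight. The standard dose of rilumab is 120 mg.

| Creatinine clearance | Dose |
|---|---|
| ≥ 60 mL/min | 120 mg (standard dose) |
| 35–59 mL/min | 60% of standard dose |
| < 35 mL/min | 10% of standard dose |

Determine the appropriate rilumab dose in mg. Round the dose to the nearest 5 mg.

CrCl = (140 − 27) × 79.1 / (72 × 2.6) × 0.85 = 8938.3 / 187.20 × 0.85 ≈ 40.6 mL/min
CrCl ≈ 41 mL/min → bracket 35–59 mL/min.
60% of 120 mg = 72 mg → 70 mg

70 mg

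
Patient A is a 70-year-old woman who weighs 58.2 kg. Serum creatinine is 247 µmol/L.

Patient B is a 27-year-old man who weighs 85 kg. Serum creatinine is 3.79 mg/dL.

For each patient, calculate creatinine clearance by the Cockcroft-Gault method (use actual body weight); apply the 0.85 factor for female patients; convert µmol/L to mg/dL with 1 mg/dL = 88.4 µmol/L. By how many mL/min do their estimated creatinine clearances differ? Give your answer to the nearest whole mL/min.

Patient A: SCr = 247 / 88.4 = 2.794 mg/dL
Patient A: CrCl = (140 − 70) × 58.2 / (72 × 2.794) × 0.85 = 4074.0 / 201.17 × 0.85 ≈ 17.2 mL/min
Patient B: CrCl = (140 − 27) × 85 / (72 × 3.79) = 9605.0 / 272.88 ≈ 35.2 mL/min
|17.2 − 35.2| = 18.0 mL/min

18 mL/min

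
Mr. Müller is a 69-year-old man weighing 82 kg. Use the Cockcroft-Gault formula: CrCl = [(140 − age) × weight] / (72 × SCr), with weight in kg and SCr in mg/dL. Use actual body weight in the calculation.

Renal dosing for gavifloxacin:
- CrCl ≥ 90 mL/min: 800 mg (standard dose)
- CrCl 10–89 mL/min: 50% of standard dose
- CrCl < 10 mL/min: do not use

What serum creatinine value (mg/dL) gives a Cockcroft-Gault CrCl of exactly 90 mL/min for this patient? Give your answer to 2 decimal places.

Standard dose requires CrCl ≥ 90 mL/min.
Set (140 − 69) × 82 / (72 × SCr) = 90
SCr = (140 − 69) × 82 / (72 × 90) = 0.898 mg/dL

0.90 mg/dL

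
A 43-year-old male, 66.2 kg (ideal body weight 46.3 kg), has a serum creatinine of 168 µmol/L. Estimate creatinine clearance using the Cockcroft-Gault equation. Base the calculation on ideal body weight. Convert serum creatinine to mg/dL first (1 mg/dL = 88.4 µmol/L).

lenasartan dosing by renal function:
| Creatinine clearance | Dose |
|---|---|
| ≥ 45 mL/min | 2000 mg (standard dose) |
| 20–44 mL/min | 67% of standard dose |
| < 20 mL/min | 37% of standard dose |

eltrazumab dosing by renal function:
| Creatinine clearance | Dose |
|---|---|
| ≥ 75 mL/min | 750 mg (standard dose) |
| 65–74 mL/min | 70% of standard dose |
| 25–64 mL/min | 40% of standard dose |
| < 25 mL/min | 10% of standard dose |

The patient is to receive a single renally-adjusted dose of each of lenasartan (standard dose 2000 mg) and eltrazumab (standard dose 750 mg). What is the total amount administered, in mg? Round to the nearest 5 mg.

1640 mg

SCr = 168 / 88.4 = 1.9 mg/dL
CrCl = (140 − 43) × 46.3 / (72 × 1.9) = 4491.1 / 136.80 ≈ 32.8 mL/min
CrCl ≈ 33 mL/min.
lenasartan: 20–44 mL/min → 67% of 2000 mg = 1340 mg.
eltrazumab: 25–64 mL/min → 40% of 750 mg = 300 mg.
Total = 1340 + 300 = 1640 mg.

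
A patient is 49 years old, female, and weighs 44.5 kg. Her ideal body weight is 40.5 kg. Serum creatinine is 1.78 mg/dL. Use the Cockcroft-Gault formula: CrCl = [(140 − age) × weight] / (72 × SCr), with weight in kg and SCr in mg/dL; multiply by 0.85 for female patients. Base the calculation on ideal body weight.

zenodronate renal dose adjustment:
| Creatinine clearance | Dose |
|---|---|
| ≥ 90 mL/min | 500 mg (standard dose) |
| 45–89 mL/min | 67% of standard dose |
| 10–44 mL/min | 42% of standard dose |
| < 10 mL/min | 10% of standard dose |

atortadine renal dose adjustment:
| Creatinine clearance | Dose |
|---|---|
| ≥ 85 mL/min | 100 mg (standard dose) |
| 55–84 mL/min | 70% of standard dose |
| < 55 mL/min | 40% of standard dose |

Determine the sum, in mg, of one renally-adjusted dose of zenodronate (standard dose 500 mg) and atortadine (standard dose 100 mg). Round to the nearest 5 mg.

CrCl = (140 − 49) × 40.5 / (72 × 1.78) × 0.85 = 3685.5 / 128.16 × 0.85 ≈ 24.4 mL/min
CrCl ≈ 24 mL/min.
zenodronate: 10–44 mL/min → 42% of 500 mg = 210 mg.
atortadine: < 55 mL/min → 40% of 100 mg = 40 mg.
Total = 210 + 40 = 250 mg.

250 mg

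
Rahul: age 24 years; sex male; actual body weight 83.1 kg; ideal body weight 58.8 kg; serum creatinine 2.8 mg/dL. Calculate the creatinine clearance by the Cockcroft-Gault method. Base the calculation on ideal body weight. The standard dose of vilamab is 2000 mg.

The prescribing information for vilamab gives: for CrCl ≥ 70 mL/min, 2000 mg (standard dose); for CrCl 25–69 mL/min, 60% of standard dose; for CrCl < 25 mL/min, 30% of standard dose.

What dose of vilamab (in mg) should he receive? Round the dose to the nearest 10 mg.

1200 mg

CrCl = (140 − 24) × 58.8 / (72 × 2.8) = 6820.8 / 201.60 ≈ 33.8 mL/min
CrCl ≈ 34 mL/min → bracket 25–69 mL/min.
60% of 2000 mg = 1200 mg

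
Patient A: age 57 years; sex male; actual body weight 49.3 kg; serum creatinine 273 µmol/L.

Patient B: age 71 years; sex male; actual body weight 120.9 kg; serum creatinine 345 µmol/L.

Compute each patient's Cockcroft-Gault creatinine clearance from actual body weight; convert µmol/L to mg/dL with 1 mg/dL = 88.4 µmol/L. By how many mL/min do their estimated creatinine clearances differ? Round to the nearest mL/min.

11 mL/min

Patient A: SCr = 273 / 88.4 = 3.088 mg/dL
Patient A: CrCl = (140 − 57) × 49.3 / (72 × 3.088) = 4091.9 / 222.34 ≈ 18.4 mL/min
Patient B: SCr = 345 / 88.4 = 3.903 mg/dL
Patient B: CrCl = (140 − 71) × 120.9 / (72 × 3.903) = 8342.1 / 281.02 ≈ 29.7 mL/min
|18.4 − 29.7| = 11.3 mL/min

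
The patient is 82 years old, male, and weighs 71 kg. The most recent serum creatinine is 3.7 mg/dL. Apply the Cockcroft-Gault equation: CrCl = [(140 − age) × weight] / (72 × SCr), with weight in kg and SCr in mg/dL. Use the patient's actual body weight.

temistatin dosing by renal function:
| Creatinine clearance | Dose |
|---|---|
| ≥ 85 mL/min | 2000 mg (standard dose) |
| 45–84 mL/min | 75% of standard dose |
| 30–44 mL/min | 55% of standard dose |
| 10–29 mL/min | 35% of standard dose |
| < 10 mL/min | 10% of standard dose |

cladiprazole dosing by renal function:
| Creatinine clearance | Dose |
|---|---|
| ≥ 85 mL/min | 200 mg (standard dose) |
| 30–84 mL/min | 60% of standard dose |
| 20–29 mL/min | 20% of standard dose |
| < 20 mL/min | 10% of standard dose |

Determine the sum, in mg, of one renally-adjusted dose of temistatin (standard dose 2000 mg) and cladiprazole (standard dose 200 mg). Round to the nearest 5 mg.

720 mg

CrCl = (140 − 82) × 71 / (72 × 3.7) = 4118.0 / 266.40 ≈ 15.5 mL/min
CrCl ≈ 15 mL/min.
temistatin: 10–29 mL/min → 35% of 2000 mg = 700 mg.
cladiprazole: < 20 mL/min → 10% of 200 mg = 20 mg.
Total = 700 + 20 = 720 mg.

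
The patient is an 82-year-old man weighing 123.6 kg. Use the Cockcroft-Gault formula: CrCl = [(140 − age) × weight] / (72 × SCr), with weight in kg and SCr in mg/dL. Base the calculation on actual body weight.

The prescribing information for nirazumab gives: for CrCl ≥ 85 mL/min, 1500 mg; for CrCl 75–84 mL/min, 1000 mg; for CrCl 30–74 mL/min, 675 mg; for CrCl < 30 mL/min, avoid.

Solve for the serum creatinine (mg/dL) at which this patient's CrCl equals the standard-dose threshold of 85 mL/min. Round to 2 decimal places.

Standard dose requires CrCl ≥ 85 mL/min.
Set (140 − 82) × 123.6 / (72 × SCr) = 85
SCr = (140 − 82) × 123.6 / (72 × 85) = 1.171 mg/dL

1.17 mg/dL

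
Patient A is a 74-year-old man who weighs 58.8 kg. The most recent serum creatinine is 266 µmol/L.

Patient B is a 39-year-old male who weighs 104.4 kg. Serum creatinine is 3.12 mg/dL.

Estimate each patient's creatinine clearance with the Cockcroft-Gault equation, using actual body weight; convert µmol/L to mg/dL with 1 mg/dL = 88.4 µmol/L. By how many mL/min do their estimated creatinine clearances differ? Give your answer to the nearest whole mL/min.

Patient A: SCr = 266 / 88.4 = 3.009 mg/dL
Patient A: CrCl = (140 − 74) × 58.8 / (72 × 3.009) = 3880.8 / 216.65 ≈ 17.9 mL/min
Patient B: CrCl = (140 − 39) × 104.4 / (72 × 3.12) = 10544.4 / 224.64 ≈ 46.9 mL/min
|17.9 − 46.9| = 29.0 mL/min

29 mL/min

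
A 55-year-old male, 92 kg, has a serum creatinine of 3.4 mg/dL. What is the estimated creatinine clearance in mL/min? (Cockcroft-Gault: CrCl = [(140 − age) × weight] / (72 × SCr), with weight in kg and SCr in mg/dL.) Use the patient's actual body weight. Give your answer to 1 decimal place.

31.9 mL/min

CrCl = (140 − 55) × 92 / (72 × 3.4) = 7820.0 / 244.80 ≈ 31.9 mL/min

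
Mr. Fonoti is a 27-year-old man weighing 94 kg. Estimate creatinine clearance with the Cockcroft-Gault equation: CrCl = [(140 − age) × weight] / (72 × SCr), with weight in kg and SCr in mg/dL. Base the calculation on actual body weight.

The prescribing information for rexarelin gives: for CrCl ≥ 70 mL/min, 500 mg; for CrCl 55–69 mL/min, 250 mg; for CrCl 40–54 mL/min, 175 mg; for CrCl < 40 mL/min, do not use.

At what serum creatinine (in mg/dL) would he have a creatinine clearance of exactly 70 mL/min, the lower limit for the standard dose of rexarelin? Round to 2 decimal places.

Standard dose requires CrCl ≥ 70 mL/min.
Set (140 − 27) × 94 / (72 × SCr) = 70
SCr = (140 − 27) × 94 / (72 × 70) = 2.108 mg/dL

2.11 mg/dL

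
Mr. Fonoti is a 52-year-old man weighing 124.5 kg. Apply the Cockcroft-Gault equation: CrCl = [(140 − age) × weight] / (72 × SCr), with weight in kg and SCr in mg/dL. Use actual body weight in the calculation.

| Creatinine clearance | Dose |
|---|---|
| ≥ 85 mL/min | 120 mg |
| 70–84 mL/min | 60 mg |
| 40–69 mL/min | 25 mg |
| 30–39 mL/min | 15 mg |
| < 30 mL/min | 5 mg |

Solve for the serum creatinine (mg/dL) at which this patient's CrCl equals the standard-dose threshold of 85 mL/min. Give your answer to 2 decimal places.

Standard dose requires CrCl ≥ 85 mL/min.
Set (140 − 52) × 124.5 / (72 × SCr) = 85
SCr = (140 − 52) × 124.5 / (72 × 85) = 1.790 mg/dL

1.79 mg/dL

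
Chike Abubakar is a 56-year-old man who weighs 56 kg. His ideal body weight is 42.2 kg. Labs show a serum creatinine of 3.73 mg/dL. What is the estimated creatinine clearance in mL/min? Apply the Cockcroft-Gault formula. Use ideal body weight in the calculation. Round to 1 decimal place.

CrCl = (140 − 56) × 42.2 / (72 × 3.73) = 3544.8 / 268.56 ≈ 13.2 mL/min

13.2 mL/min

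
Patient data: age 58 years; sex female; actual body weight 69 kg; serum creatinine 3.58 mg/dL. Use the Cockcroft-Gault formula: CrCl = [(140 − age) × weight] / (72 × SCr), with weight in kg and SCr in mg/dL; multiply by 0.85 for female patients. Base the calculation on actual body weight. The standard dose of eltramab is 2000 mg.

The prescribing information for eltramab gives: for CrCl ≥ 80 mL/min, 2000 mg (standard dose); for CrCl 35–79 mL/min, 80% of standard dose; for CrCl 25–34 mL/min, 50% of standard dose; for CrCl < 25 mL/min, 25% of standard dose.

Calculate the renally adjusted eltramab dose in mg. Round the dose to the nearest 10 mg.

500 mg

CrCl = (140 − 58) × 69 / (72 × 3.58) × 0.85 = 5658.0 / 257.76 × 0.85 ≈ 18.7 mL/min
CrCl ≈ 19 mL/min → bracket < 25 mL/min.
25% of 2000 mg = 500 mg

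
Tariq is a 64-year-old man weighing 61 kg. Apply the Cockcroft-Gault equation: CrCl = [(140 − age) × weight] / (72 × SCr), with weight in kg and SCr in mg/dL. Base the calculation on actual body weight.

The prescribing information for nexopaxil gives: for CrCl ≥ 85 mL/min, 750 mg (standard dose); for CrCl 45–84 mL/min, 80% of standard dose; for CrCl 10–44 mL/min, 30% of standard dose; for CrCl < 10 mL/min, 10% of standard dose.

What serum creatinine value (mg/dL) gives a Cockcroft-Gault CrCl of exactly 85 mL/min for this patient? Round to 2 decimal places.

0.76 mg/dL

Standard dose requires CrCl ≥ 85 mL/min.
Set (140 − 64) × 61 / (72 × SCr) = 85
SCr = (140 − 64) × 61 / (72 × 85) = 0.758 mg/dL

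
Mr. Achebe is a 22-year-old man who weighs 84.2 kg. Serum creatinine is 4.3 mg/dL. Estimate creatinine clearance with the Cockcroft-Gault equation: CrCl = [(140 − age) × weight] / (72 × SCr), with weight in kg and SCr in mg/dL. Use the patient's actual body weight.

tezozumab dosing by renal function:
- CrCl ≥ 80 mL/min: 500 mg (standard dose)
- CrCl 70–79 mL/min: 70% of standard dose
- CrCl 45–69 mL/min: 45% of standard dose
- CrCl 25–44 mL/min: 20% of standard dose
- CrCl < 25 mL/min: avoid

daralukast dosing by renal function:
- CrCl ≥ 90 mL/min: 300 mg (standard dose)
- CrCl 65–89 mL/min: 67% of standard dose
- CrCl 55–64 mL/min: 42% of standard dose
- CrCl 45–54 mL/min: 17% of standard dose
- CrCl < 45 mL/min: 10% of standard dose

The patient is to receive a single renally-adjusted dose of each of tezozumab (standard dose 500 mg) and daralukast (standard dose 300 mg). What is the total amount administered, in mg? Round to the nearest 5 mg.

CrCl = (140 − 22) × 84.2 / (72 × 4.3) = 9935.6 / 309.60 ≈ 32.1 mL/min
CrCl ≈ 32 mL/min.
tezozumab: 25–44 mL/min → 20% of 500 mg = 100 mg.
daralukast: < 45 mL/min → 10% of 300 mg = 30 mg.
Total = 100 + 30 = 130 mg.

130 mg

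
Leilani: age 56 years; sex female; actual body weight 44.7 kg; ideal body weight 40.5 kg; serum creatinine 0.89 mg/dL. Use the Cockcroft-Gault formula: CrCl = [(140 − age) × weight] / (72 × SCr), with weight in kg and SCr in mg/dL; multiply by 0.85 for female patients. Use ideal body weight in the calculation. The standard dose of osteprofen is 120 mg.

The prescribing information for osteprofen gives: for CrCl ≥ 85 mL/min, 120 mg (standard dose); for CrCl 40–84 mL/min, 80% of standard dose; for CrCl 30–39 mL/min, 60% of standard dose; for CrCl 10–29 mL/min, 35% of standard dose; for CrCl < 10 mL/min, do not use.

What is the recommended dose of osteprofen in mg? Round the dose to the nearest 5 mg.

CrCl = (140 − 56) × 40.5 / (72 × 0.89) × 0.85 = 3402.0 / 64.08 × 0.85 ≈ 45.1 mL/min
CrCl ≈ 45 mL/min → bracket 40–84 mL/min.
80% of 120 mg = 96 mg → 95 mg

95 mg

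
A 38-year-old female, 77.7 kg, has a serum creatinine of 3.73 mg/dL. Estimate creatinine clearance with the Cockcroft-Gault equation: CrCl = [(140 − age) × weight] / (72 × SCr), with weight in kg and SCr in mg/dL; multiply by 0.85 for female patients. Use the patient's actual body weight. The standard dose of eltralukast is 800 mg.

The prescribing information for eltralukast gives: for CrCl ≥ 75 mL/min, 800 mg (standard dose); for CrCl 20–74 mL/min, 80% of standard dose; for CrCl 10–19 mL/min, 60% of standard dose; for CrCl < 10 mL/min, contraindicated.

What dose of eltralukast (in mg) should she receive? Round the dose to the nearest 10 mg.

640 mg

CrCl = (140 − 38) × 77.7 / (72 × 3.73) × 0.85 = 7925.4 / 268.56 × 0.85 ≈ 25.1 mL/min
CrCl ≈ 25 mL/min → bracket 20–74 mL/min.
80% of 800 mg = 640 mg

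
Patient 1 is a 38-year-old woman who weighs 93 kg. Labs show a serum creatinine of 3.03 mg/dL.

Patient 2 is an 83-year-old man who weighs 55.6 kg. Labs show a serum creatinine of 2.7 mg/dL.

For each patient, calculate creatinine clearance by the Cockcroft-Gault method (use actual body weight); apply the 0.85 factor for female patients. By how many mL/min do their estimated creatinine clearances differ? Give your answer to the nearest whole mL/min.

21 mL/min

Patient 1: CrCl = (140 − 38) × 93 / (72 × 3.03) × 0.85 = 9486.0 / 218.16 × 0.85 ≈ 37.0 mL/min
Patient 2: CrCl = (140 − 83) × 55.6 / (72 × 2.7) = 3169.2 / 194.40 ≈ 16.3 mL/min
|37.0 − 16.3| = 20.7 mL/min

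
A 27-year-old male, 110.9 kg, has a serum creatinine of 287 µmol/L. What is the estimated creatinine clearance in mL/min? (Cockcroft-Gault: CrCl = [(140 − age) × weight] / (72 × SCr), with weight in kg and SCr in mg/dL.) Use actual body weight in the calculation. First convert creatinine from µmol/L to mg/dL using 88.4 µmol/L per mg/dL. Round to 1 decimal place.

53.6 mL/min

SCr = 287 / 88.4 = 3.247 mg/dL
CrCl = (140 − 27) × 110.9 / (72 × 3.247) = 12531.7 / 233.78 ≈ 53.6 mL/min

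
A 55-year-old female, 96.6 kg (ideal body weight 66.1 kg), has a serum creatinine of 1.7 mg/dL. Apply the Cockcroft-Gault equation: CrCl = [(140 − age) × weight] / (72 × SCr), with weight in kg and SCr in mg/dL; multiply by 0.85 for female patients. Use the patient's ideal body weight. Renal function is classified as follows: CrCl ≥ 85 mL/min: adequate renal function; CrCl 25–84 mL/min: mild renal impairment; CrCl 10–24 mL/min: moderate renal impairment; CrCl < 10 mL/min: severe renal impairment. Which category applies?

mild renal impairment

CrCl = (140 − 55) × 66.1 / (72 × 1.7) × 0.85 = 5618.5 / 122.40 × 0.85 ≈ 39.0 mL/min
39 mL/min falls in the 'mild renal impairment' range.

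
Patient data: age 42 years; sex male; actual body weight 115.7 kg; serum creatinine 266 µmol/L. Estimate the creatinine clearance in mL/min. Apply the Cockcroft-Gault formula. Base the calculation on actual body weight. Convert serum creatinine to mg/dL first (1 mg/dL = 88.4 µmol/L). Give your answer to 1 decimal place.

SCr = 266 / 88.4 = 3.009 mg/dL
CrCl = (140 − 42) × 115.7 / (72 × 3.009) = 11338.6 / 216.65 ≈ 52.3 mL/min

52.3 mL/min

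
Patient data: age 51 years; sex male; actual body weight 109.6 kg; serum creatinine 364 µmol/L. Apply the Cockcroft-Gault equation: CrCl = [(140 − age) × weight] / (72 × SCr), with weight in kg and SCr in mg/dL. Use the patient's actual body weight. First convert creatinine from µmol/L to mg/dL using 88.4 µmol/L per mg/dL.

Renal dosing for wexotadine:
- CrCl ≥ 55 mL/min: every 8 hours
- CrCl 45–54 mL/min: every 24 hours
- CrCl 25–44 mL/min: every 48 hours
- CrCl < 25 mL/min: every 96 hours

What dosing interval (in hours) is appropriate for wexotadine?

SCr = 364 / 88.4 = 4.118 mg/dL
CrCl = (140 − 51) × 109.6 / (72 × 4.118) = 9754.4 / 296.50 ≈ 32.9 mL/min
CrCl ≈ 33 mL/min → bracket 25–44 mL/min → every 48 hours.

every 48 hours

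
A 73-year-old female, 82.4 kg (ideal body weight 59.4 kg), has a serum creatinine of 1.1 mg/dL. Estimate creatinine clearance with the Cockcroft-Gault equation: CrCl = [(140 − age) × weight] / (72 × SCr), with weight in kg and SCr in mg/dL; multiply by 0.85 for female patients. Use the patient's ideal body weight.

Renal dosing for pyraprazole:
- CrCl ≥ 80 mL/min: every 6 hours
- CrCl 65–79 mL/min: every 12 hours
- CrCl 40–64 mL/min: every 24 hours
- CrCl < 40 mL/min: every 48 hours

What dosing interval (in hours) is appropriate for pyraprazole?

every 24 hours

CrCl = (140 − 73) × 59.4 / (72 × 1.1) × 0.85 = 3979.8 / 79.20 × 0.85 ≈ 42.7 mL/min
CrCl ≈ 43 mL/min → bracket 40–64 mL/min → every 24 hours.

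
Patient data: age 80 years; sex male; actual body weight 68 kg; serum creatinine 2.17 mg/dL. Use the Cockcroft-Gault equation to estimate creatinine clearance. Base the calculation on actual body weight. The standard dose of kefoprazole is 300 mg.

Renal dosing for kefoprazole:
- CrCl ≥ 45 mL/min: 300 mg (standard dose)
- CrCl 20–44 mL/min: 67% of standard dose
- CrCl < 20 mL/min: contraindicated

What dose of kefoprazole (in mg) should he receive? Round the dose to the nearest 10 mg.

200 mg

CrCl = (140 − 80) × 68 / (72 × 2.17) = 4080.0 / 156.24 ≈ 26.1 mL/min
CrCl ≈ 26 mL/min → bracket 20–44 mL/min.
67% of 300 mg = 201 mg → 200 mg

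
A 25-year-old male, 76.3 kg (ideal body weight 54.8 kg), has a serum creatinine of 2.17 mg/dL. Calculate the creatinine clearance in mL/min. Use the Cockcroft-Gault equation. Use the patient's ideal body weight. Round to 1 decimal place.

40.3 mL/min

CrCl = (140 − 25) × 54.8 / (72 × 2.17) = 6302.0 / 156.24 ≈ 40.3 mL/min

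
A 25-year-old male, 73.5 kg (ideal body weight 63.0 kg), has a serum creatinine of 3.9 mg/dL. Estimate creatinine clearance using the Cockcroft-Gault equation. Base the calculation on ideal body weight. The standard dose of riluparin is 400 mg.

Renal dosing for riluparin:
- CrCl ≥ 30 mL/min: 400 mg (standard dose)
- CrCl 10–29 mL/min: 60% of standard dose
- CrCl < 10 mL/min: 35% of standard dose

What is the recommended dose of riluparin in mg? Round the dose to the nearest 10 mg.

240 mg

CrCl = (140 − 25) × 63 / (72 × 3.9) = 7245.0 / 280.80 ≈ 25.8 mL/min
CrCl ≈ 26 mL/min → bracket 10–29 mL/min.
60% of 400 mg = 240 mg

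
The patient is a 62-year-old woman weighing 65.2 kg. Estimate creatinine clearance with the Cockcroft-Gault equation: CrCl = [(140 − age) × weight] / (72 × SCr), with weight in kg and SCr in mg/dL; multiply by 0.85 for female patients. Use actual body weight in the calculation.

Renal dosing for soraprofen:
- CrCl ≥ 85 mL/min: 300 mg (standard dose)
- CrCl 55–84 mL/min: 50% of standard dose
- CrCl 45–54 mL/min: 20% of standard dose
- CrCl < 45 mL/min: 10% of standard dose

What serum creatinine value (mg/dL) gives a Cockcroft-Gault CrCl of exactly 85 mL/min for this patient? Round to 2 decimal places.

0.71 mg/dL

Standard dose requires CrCl ≥ 85 mL/min.
Set (140 − 62) × 65.2 × 0.85 / (72 × SCr) = 85
SCr = (140 − 62) × 65.2 × 0.85 / (72 × 85) = 0.706 mg/dL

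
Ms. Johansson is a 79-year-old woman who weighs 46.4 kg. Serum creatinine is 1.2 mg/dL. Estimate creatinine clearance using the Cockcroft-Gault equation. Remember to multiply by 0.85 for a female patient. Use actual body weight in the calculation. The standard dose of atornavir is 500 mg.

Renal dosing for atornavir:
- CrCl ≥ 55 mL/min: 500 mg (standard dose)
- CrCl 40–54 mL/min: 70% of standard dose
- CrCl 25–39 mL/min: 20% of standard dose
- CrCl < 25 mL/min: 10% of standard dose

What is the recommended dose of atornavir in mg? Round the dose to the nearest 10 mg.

100 mg

CrCl = (140 − 79) × 46.4 / (72 × 1.2) × 0.85 = 2830.4 / 86.40 × 0.85 ≈ 27.8 mL/min
CrCl ≈ 28 mL/min → bracket 25–39 mL/min.
20% of 500 mg = 100 mg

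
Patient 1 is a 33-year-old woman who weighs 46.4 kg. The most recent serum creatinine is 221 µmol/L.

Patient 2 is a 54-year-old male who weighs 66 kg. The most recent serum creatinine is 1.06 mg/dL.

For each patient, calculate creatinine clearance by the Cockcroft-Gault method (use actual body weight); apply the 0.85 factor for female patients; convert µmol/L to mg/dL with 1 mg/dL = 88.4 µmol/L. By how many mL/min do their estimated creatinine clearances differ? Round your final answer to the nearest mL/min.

51 mL/min

Patient 1: SCr = 221 / 88.4 = 2.5 mg/dL
Patient 1: CrCl = (140 − 33) × 46.4 / (72 × 2.5) × 0.85 = 4964.8 / 180.00 × 0.85 ≈ 23.4 mL/min
Patient 2: CrCl = (140 − 54) × 66 / (72 × 1.06) = 5676.0 / 76.32 ≈ 74.4 mL/min
|23.4 − 74.4| = 51.0 mL/min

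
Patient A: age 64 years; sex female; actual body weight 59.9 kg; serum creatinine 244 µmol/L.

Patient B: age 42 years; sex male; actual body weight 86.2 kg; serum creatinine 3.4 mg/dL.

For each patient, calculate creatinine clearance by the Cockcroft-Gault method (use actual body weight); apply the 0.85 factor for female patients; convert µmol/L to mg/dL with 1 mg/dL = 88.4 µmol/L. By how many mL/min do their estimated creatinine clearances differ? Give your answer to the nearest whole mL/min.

15 mL/min

Patient A: SCr = 244 / 88.4 = 2.76 mg/dL
Patient A: CrCl = (140 − 64) × 59.9 / (72 × 2.76) × 0.85 = 4552.4 / 198.72 × 0.85 ≈ 19.5 mL/min
Patient B: CrCl = (140 − 42) × 86.2 / (72 × 3.4) = 8447.6 / 244.80 ≈ 34.5 mL/min
|19.5 − 34.5| = 15.0 mL/min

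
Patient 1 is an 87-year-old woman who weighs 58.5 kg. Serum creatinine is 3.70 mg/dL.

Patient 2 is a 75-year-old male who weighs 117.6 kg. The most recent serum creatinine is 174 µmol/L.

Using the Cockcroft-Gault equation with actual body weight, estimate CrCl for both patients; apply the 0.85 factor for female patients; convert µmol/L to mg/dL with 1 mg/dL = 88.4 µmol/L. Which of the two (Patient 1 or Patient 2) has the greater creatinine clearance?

Patient 2

Patient 1: CrCl = (140 − 87) × 58.5 / (72 × 3.7) × 0.85 = 3100.5 / 266.40 × 0.85 ≈ 9.9 mL/min
Patient 2: SCr = 174 / 88.4 = 1.968 mg/dL
Patient 2: CrCl = (140 − 75) × 117.6 / (72 × 1.968) = 7644.0 / 141.70 ≈ 53.9 mL/min
9.9 vs 53.9 mL/min → Patient 2 is higher.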